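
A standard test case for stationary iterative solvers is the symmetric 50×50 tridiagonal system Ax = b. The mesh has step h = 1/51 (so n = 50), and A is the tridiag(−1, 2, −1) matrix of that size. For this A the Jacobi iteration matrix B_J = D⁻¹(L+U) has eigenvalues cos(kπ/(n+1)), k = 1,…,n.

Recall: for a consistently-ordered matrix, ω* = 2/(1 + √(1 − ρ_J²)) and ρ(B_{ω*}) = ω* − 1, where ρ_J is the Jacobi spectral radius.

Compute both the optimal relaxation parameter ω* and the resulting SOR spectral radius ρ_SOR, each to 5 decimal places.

n=50: λ(B_J) = 1 − λ(A)/2 = cos(kπ/51); k=1 gives ρ_J = 0.99810.
1 − cos²(π/51) = sin²(π/51) ⇒ √(1−ρ_J²) = sin(π/51) = 0.061561.
Then 2/(1+√(1−ρ_J²)) = 2/(1+0.061561); ω* = 2/1.061561 = 1.88402.
ρ_SOR = ω* − 1 ≈ 0.88402.

ω* = 1.88402, ρ_SOR = 0.88402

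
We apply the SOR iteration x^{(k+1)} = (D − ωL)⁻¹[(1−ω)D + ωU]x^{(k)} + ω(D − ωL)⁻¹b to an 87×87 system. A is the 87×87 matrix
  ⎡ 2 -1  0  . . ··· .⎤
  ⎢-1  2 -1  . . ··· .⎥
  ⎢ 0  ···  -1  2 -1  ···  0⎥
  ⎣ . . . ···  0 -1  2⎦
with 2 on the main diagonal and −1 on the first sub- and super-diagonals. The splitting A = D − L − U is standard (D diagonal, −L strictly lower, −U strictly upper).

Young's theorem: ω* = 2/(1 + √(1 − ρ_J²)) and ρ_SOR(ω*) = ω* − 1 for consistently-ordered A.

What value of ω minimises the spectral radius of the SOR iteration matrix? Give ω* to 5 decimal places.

ω* = 1.93108

½·tridiag(1,0,1) at n=87: λ_k = cos(kπ/88); max |λ| at k=1 ⇒ ρ_J = cos(π/88) ≈ 0.99936.
1 − cos²(π/88) = sin²(π/88) ⇒ √(1−ρ_J²) = sin(π/88) = 0.035692.
ω* = 2/(1+0.035692) = 1.93108
ρ_SOR = ω* − 1 = 1.93108 − 1 = 0.93108.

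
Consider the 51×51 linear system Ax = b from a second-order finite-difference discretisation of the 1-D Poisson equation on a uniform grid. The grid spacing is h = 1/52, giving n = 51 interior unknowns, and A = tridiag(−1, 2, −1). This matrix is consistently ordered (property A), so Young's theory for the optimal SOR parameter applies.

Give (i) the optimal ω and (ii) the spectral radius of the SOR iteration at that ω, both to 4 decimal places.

½·tridiag(1,0,1) at n=51: λ_k = cos(kπ/52); max |λ| at k=1 ⇒ ρ_J = cos(π/52) ≈ 0.9982.
√(1−ρ_J²) simplifies to sin(π/52) = 0.06038.
So ω* = 2/1.06038 = 1.8861 (Young).
ρ_SOR = ω* − 1 = 1.8861 − 1 = 0.8861.

ω* = 1.8861, ρ_SOR = 0.8861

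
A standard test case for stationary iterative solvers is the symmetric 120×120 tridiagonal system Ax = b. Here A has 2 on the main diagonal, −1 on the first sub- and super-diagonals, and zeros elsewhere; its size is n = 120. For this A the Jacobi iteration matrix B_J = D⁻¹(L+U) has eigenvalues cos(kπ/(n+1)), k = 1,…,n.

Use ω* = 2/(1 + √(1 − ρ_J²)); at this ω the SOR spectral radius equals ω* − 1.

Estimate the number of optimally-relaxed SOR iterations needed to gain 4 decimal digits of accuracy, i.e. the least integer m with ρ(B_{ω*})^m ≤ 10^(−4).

n=120: λ(B_J) = 1 − λ(A)/2 = cos(kπ/121); k=1 gives ρ_J = 0.9996630.
√(1−ρ_J²) simplifies to sin(π/121) = 0.0259607.
ω* = 2/(1 + 0.0259607) = 2/1.0259607 = 1.9493924.
[ρ_SOR] ω* − 1 = 0.9493924.
(0.9493924)^m ≤ 10^{−4}  ⇒  m·ln(0.9493924) ≤ −4·ln10  ⇒  m ≥ 177.350  ⇒  m = 178

m = 178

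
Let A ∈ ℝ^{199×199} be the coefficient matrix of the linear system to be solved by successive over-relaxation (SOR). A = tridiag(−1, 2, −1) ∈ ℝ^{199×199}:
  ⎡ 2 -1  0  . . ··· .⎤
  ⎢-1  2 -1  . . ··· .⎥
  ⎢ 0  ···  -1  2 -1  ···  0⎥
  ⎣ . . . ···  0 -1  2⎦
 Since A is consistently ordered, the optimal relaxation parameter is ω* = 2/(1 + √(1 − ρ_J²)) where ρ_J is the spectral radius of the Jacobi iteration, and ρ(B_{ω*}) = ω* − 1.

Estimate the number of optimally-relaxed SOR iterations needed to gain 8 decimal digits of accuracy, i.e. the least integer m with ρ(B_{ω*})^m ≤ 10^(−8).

B_J for the 199×199 system has eigenvalues cos(kπ/200); ρ_J = cos(π/200) = 0.9998766.
√(1 − cos²(π/200)) = sin(π/200) ≈ 0.0157073.
ω* = 2 / (1 + 0.0157073) = 2 / 1.0157073 ≈ 1.9690712.
ρ(B_{ω*}) = ω*−1 = 0.9690712
(0.9690712)^m ≤ 10^{−8}  ⇒  m·ln(0.9690712) ≤ −8·ln10  ⇒  m ≥ 586.325  ⇒  m = 587

m = 587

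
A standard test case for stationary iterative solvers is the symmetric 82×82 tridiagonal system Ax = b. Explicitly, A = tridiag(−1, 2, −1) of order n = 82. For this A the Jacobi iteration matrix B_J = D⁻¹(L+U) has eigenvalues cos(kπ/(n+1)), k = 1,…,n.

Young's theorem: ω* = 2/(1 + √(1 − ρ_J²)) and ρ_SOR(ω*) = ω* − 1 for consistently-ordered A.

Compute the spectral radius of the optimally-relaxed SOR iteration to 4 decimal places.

n=82: λ(B_J) = 1 − λ(A)/2 = cos(kπ/83); k=1 gives ρ_J = 0.9993.
√(1−ρ_J²) simplifies to sin(π/83) = 0.03784.
ω* = 2 / (1 + 0.03784) = 2 / 1.03784 ≈ 1.9271.
ρ(B_{ω*}) = ω*−1 = 0.9271

ρ_SOR = 0.9271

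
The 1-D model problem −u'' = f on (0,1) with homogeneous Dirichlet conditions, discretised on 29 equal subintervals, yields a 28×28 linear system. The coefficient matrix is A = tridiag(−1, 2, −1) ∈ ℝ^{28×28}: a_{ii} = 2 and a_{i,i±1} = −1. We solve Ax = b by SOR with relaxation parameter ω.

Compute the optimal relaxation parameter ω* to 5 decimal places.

ω* = 1.80486

spectrum of D⁻¹(L+U) = {cos(kπ/29) : 1≤k≤28}; ρ_J = cos(π/29) = 0.99414.
√(1−ρ_J²) = |sin(π/29)| = 0.108119
So ω* = 2/1.108119 = 1.80486 (Young).
ρ(B_{ω*}) = ω*−1 = 0.80486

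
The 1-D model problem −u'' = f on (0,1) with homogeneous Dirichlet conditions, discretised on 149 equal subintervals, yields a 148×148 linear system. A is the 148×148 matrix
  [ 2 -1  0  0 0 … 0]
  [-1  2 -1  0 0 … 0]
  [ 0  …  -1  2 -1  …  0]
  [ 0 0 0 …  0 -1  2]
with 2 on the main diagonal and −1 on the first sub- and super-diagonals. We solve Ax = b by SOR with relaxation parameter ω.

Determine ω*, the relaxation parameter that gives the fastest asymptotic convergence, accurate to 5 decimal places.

ω* = 1.95870

ρ_J = max_k |cos(kπ/149)| = cos(π/149) = 0.99978
√(1 − cos²(π/149)) = sin(π/149) ≈ 0.021083.
ω* = 2/(1+0.021083) = 1.95870
[ρ_SOR] ω* − 1 = 0.95870.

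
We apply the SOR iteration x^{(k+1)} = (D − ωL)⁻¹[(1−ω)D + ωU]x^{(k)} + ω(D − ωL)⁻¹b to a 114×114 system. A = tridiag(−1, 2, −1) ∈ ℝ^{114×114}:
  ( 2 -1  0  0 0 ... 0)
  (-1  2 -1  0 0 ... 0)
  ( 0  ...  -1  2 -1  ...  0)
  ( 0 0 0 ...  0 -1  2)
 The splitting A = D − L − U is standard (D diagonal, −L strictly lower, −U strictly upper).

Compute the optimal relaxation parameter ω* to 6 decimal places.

ω* = 1.946823

With n=114, ρ(Jacobi) = cos(π/115) = 0.999627.
√(1−ρ_J²) simplifies to sin(π/115) = 0.0273148.
ω* = 2/(1 + 0.0273148) = 2/1.0273148 = 1.946823.
and ρ(B_{ω*}) = 1.946823 − 1 = 0.946823.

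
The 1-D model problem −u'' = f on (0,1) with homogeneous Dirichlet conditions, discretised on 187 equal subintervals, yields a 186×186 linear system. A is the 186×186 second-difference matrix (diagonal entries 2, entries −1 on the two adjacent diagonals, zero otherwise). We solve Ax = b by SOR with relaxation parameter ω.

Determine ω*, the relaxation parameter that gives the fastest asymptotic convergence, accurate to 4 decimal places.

ω* = 1.9670

½·tridiag(1,0,1) at n=186: λ_k = cos(kπ/187); max |λ| at k=1 ⇒ ρ_J = cos(π/187) ≈ 0.9999.
√(1 − cos²(π/187)) = sin(π/187) ≈ 0.01680.
[ω*] 2 ÷ (1 + 0.01680) = 2 ÷ 1.01680 = 1.9670.
and ρ(B_{ω*}) = 1.9670 − 1 = 0.9670.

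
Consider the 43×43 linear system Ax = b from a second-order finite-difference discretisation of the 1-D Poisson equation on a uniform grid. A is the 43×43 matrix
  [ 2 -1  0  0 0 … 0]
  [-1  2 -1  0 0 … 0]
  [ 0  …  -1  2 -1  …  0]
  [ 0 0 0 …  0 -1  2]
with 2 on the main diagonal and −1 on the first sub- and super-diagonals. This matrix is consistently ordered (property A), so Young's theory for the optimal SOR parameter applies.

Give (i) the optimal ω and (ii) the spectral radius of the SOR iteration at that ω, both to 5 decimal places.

spectrum of D⁻¹(L+U) = {cos(kπ/44) : 1≤k≤43}; ρ_J = cos(π/44) = 0.99745.
root = sin(π/44) = 0.071339  (since 1−cos² = sin²).
[ω*] 2 ÷ (1 + 0.071339) = 2 ÷ 1.071339 = 1.86682.
and ρ(B_{ω*}) = 1.86682 − 1 = 0.86682.

ω* = 1.86682, ρ_SOR = 0.86682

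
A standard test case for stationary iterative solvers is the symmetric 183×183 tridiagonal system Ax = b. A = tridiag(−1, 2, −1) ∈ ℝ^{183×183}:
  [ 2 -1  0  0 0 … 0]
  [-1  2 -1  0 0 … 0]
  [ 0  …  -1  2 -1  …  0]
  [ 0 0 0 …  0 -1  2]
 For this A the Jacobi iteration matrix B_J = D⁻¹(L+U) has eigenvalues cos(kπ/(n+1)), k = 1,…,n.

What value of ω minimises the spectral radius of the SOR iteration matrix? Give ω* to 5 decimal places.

With n=183, ρ(Jacobi) = cos(π/184) = 0.99985.
√(1−ρ_J²) = |sin(π/184)| = 0.017073
ω* = 2/(1+0.017073) = 1.96643
Hence ρ(B_{ω*}) = 1.96643 − 1 = 0.96643.

ω* = 1.96643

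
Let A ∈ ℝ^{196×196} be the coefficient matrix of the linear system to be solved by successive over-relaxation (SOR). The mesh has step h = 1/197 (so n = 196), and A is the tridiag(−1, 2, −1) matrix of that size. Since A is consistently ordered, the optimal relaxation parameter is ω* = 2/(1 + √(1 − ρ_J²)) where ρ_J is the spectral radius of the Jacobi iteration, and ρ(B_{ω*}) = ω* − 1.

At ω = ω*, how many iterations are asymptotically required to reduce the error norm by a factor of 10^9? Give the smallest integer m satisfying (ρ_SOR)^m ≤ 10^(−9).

ρ_J = max_k |cos(kπ/197)| = cos(π/197) = 0.9998728
√(1−ρ_J²) = |sin(π/197)| = 0.0159465
So ω* = 2/1.0159465 = 1.9686076 (Young).
Hence ρ(B_{ω*}) = 1.9686076 − 1 = 0.9686076.
9·ln10 = 20.7233; −ln(0.9686076) = 0.0318957; m = ⌈20.7233/0.0318957⌉ = ⌈649.721⌉ = 650.

m = 650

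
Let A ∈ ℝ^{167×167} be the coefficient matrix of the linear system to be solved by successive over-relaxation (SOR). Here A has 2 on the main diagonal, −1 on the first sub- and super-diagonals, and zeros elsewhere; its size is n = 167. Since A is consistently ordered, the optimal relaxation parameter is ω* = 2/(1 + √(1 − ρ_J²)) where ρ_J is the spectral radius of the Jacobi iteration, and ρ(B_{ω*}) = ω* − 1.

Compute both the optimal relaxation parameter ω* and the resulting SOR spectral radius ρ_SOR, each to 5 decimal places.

½·tridiag(1,0,1) at n=167: λ_k = cos(kπ/168); max |λ| at k=1 ⇒ ρ_J = cos(π/168) ≈ 0.99983.
√(1 − cos²(π/168)) = sin(π/168) ≈ 0.018699.
ω* = 2/(1 + 0.018699) = 2/1.018699 = 1.96329.
Hence ρ(B_{ω*}) = 1.96329 − 1 = 0.96329.

ω* = 1.96329, ρ_SOR = 0.96329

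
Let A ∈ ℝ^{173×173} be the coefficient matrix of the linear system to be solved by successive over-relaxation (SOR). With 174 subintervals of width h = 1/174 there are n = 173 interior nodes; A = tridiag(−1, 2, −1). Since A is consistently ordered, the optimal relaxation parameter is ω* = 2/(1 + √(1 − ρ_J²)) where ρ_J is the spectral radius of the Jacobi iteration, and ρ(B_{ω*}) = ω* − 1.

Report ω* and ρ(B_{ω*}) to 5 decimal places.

ω* = 1.96453, ρ_SOR = 0.96453

With n=173, ρ(Jacobi) = cos(π/174) = 0.99984.
root = sin(π/174) = 0.018054  (since 1−cos² = sin²).
Young: ω* = 2/(1+√(1−ρ_J²)) = 2/(1+0.018054) = 2/1.018054 = 1.96453.
At ω = 1.96453 every |λ(B_ω)| = ω−1, so ρ_SOR = 0.96453.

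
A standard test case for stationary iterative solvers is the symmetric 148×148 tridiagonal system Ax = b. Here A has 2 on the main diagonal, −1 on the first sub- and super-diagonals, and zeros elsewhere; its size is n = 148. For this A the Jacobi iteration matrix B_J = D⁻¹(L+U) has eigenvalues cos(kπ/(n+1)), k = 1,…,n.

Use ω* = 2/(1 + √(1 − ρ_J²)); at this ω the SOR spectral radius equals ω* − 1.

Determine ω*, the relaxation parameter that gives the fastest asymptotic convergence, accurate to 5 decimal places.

ω* = 1.95870

½·tridiag(1,0,1) at n=148: λ_k = cos(kπ/149); max |λ| at k=1 ⇒ ρ_J = cos(π/149) ≈ 0.99978.
√(1−ρ_J²) = |sin(π/149)| = 0.021083
ω* = 2/(1 + 0.021083) = 2/1.021083 = 1.95870.
ρ_SOR = ω* − 1 ≈ 0.95870.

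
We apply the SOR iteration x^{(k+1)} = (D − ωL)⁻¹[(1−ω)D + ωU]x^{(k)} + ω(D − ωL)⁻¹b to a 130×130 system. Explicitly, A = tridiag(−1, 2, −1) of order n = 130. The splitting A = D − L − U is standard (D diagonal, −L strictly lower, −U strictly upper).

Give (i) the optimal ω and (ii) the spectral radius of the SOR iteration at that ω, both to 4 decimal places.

ω* = 1.9532, ρ_SOR = 0.9532

½·tridiag(1,0,1) at n=130: λ_k = cos(kπ/131); max |λ| at k=1 ⇒ ρ_J = cos(π/131) ≈ 0.9997.
√(1 − cos²(π/131)) = sin(π/131) ≈ 0.02398.
ω* = 2/(1 + 0.02398) = 2/1.02398 = 1.9532.
ρ_SOR = ω* − 1 ≈ 0.9532.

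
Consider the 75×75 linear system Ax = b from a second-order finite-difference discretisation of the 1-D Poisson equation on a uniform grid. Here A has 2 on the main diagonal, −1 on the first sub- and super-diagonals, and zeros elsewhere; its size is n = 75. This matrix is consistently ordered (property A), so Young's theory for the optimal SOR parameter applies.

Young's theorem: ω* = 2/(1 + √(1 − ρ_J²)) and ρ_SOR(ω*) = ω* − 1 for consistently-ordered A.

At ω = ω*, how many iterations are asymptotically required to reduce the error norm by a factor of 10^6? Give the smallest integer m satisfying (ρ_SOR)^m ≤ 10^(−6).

m = 168

n=75: λ(B_J) = 1 − λ(A)/2 = cos(kπ/76); k=1 gives ρ_J = 0.9991458.
1 − cos²(π/76) = sin²(π/76) ⇒ √(1−ρ_J²) = sin(π/76) = 0.0413250.
Then 2/(1+√(1−ρ_J²)) = 2/(1+0.0413250); ω* = 2/1.0413250 = 1.9206300.
ρ_SOR = ω* − 1 = 1.9206300 − 1 = 0.9206300.
Need (0.9206300)^m ≤ 10^(−6): m ≥ 6·ln10/|ln 0.9206300| = 13.8155/0.0826971 = 167.061 ⇒ m = 168.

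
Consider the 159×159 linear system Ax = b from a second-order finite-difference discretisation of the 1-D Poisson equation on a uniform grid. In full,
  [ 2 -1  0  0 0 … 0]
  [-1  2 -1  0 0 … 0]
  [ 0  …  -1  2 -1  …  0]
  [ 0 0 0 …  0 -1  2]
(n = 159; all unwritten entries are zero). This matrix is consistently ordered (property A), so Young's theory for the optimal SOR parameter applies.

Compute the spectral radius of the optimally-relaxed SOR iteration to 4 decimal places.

spectrum of D⁻¹(L+U) = {cos(kπ/160) : 1≤k≤159}; ρ_J = cos(π/160) = 0.9998.
√(1−ρ_J²) = |sin(π/160)| = 0.01963
Young: ω* = 2/(1+√(1−ρ_J²)) = 2/(1+0.01963) = 2/1.01963 = 1.9615.
ρ(B_{ω*}) = ω*−1 = 0.9615

ρ_SOR = 0.9615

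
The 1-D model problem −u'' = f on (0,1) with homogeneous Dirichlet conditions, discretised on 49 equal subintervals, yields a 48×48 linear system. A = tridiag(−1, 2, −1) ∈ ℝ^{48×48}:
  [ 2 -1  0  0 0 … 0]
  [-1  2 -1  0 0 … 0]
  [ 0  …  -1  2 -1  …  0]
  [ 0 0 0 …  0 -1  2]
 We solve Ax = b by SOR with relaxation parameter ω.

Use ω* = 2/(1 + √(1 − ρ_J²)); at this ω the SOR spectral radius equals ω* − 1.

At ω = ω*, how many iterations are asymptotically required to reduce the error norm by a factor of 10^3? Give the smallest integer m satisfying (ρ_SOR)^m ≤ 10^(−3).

m = 54

½·tridiag(1,0,1) at n=48: λ_k = cos(kπ/49); max |λ| at k=1 ⇒ ρ_J = cos(π/49) ≈ 0.9979454.
√(1−ρ_J²) simplifies to sin(π/49) = 0.0640702.
ω* = 2 / (1 + 0.0640702) = 2 / 1.0640702 ≈ 1.8795752.
ρ_SOR = ω* − 1 = 1.8795752 − 1 = 0.8795752.
For 3 digits: m = 3·ln10 / (−ln 0.8795752) = 6.90776/0.128316 = 53.834; round up → m = 54.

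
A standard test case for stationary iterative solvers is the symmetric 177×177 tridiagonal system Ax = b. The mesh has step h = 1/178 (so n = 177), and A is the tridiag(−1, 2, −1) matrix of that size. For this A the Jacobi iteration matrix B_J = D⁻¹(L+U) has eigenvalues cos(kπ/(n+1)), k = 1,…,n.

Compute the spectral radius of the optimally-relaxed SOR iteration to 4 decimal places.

ρ_SOR = 0.9653

n=177: λ(B_J) = 1 − λ(A)/2 = cos(kπ/178); k=1 gives ρ_J = 0.9998.
√(1−ρ_J²) = |sin(π/178)| = 0.01765
ω* = 2/(1 + 0.01765) = 2/1.01765 = 1.9653.
and ρ(B_{ω*}) = 1.9653 − 1 = 0.9653.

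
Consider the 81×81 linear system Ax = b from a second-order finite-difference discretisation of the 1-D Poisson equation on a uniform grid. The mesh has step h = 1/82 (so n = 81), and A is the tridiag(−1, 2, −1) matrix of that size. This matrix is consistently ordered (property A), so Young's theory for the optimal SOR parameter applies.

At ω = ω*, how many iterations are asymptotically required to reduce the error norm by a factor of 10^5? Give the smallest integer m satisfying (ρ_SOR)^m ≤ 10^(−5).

ρ_J = max_k |cos(kπ/82)| = cos(π/82) = 0.9992662
√(1−ρ_J²) = |sin(π/82)| = 0.0383027
ω* = 2 / (1 + 0.0383027) = 2 / 1.0383027 ≈ 1.9262206.
ρ_SOR = ω* − 1 = 1.9262206 − 1 = 0.9262206.
(0.9262206)^m ≤ 10^{−5}  ⇒  m·ln(0.9262206) ≤ −5·ln10  ⇒  m ≥ 150.215  ⇒  m = 151

m = 151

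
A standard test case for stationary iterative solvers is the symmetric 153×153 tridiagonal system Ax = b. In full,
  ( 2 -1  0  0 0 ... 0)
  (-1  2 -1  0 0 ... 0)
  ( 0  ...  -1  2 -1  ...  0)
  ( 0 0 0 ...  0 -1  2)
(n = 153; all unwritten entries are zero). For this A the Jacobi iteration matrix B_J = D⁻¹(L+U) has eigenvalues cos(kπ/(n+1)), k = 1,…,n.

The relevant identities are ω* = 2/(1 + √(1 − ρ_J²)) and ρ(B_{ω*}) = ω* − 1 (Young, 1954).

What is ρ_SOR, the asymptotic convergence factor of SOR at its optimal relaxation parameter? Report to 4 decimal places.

ρ_SOR = 0.9600

B_J for the 153×153 system has eigenvalues cos(kπ/154); ρ_J = cos(π/154) = 0.9998.
√(1 − cos²(π/154)) = sin(π/154) ≈ 0.02040.
[ω*] 2 ÷ (1 + 0.02040) = 2 ÷ 1.02040 = 1.9600.
[ρ_SOR] ω* − 1 = 0.9600.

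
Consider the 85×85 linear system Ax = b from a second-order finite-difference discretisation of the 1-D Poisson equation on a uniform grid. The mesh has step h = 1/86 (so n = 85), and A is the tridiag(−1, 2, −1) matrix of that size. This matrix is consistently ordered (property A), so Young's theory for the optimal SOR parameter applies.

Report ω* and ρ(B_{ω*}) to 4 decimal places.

[ρ_J] n=85: ρ(B_J) = cos(π/(n+1)) = cos(π/86) = 0.9993.
root = sin(π/86) = 0.03652  (since 1−cos² = sin²).
ω* = 2 / (1 + 0.03652) = 2 / 1.03652 ≈ 1.9295.
and ρ(B_{ω*}) = 1.9295 − 1 = 0.9295.

ω* = 1.9295, ρ_SOR = 0.9295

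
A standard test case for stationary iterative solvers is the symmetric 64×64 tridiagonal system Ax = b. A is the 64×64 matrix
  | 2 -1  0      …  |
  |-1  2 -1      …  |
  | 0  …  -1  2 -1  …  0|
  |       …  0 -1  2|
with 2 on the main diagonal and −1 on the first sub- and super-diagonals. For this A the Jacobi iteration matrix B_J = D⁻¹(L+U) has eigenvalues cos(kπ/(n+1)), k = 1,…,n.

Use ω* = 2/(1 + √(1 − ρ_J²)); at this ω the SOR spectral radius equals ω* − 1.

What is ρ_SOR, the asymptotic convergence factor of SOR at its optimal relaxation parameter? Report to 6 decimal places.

spectrum of D⁻¹(L+U) = {cos(kπ/65) : 1≤k≤64}; ρ_J = cos(π/65) = 0.998832.
√(1−ρ_J²) = |sin(π/65)| = 0.0483134
ω* = 2/(1 + 0.0483134) = 2/1.0483134 = 1.907826.
ρ(B_{ω*}) = ω*−1 = 0.907826

ρ_SOR = 0.907826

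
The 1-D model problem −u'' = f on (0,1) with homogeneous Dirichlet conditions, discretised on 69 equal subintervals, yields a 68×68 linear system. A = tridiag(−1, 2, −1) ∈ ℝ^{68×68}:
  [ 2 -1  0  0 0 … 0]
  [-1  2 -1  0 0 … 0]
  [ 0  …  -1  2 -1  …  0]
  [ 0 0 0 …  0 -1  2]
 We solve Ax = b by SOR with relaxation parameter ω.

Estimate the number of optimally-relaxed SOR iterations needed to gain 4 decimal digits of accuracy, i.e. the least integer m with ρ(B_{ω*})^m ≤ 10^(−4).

m = 102

½·tridiag(1,0,1) at n=68: λ_k = cos(kπ/69); max |λ| at k=1 ⇒ ρ_J = cos(π/69) ≈ 0.9989637.
√(1−ρ_J²) simplifies to sin(π/69) = 0.0455146.
[ω*] 2 ÷ (1 + 0.0455146) = 2 ÷ 1.0455146 = 1.9129336.
ρ_SOR = ω* − 1 ≈ 0.9129336.
4·ln10 = 9.21034; −ln(0.9129336) = 0.0910921; m = ⌈9.21034/0.0910921⌉ = ⌈101.110⌉ = 102.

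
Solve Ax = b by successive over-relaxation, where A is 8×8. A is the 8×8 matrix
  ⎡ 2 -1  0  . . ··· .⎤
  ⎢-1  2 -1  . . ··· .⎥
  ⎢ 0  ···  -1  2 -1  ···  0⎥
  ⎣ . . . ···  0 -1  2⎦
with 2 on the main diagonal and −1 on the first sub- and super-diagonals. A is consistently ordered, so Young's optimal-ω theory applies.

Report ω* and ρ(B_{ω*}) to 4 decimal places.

ω* = 1.4903, ρ_SOR = 0.4903

ρ_J = max_k |cos(kπ/9)| = cos(π/9) = 0.9397
1 − cos²(π/9) = sin²(π/9) ⇒ √(1−ρ_J²) = sin(π/9) = 0.34202.
ω* = 2/(1+0.34202) = 1.4903
ρ_SOR = ω* − 1 = 1.4903 − 1 = 0.4903.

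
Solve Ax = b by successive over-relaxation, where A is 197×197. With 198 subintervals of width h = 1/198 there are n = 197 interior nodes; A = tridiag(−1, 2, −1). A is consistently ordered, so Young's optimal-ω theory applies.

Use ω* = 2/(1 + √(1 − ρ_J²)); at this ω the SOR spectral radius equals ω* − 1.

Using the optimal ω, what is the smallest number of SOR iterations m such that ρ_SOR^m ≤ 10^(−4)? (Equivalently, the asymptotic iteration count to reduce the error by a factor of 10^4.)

m = 291

ρ_J = max_k |cos(kπ/198)| = cos(π/198) = 0.9998741
root = sin(π/198) = 0.0158660  (since 1−cos² = sin²).
ω* = 2 / (1 + 0.0158660) = 2 / 1.0158660 ≈ 1.9687636.
[ρ_SOR] ω* − 1 = 0.9687636.
Need (0.9687636)^m ≤ 10^(−4): m ≥ 4·ln10/|ln 0.9687636| = 9.21034/0.0317347 = 290.229 ⇒ m = 291.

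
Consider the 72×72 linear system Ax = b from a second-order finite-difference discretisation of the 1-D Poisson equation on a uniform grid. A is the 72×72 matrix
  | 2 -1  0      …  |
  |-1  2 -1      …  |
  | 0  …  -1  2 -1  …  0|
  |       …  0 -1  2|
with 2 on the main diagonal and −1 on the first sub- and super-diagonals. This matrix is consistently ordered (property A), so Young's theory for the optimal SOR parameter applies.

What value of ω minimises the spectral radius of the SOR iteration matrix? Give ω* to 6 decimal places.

ω* = 1.917505

½·tridiag(1,0,1) at n=72: λ_k = cos(kπ/73); max |λ| at k=1 ⇒ ρ_J = cos(π/73) ≈ 0.999074.
√(1−ρ_J²) = |sin(π/73)| = 0.0430222
[ω*] 2 ÷ (1 + 0.0430222) = 2 ÷ 1.0430222 = 1.917505.
ρ_SOR = ω* − 1 = 1.917505 − 1 = 0.917505.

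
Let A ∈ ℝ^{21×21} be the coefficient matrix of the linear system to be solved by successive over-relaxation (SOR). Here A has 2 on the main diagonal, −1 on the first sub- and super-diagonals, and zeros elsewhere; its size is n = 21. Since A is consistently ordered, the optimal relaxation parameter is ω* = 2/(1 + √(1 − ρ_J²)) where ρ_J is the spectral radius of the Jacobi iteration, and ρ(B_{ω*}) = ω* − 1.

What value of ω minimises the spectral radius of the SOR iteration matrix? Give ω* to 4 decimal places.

ω* = 1.7508

spectrum of D⁻¹(L+U) = {cos(kπ/22) : 1≤k≤21}; ρ_J = cos(π/22) = 0.9898.
√(1−ρ_J²) = |sin(π/22)| = 0.14231
ω* = 2/(1 + 0.14231) = 2/1.14231 = 1.7508.
and ρ(B_{ω*}) = 1.7508 − 1 = 0.7508.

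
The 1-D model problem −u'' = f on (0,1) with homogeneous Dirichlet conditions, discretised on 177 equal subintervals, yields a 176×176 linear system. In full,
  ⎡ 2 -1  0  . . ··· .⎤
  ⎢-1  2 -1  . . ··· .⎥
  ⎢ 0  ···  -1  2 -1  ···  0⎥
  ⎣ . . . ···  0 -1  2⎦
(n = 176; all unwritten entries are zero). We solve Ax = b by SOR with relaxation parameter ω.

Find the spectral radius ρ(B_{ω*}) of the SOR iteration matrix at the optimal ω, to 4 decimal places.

ρ_SOR = 0.9651

[ρ_J] n=176: ρ(B_J) = cos(π/(n+1)) = cos(π/177) = 0.9998.
√(1−ρ_J²) simplifies to sin(π/177) = 0.01775.
So ω* = 2/1.01775 = 1.9651 (Young).
At ω = 1.9651 every |λ(B_ω)| = ω−1, so ρ_SOR = 0.9651.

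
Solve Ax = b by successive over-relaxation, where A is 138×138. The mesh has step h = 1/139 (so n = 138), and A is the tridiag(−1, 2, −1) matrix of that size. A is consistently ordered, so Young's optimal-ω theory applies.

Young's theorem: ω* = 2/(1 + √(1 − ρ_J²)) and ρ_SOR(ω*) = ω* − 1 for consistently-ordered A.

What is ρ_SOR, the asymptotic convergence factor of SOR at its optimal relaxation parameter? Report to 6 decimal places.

n=138: λ(B_J) = 1 − λ(A)/2 = cos(kπ/139); k=1 gives ρ_J = 0.999745.
√(1−ρ_J²) = |sin(π/139)| = 0.0225995
Young: ω* = 2/(1+√(1−ρ_J²)) = 2/(1+0.0225995) = 2/1.0225995 = 1.955800.
ρ(B_{ω*}) = ω*−1 = 0.955800

ρ_SOR = 0.955800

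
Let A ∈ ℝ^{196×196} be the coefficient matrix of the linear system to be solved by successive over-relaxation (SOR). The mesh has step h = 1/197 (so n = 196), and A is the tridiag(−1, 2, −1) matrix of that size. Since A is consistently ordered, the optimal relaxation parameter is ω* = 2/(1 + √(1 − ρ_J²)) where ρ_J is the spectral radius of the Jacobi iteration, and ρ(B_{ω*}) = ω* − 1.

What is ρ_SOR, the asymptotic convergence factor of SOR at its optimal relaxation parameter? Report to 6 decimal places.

n=196: λ(B_J) = 1 − λ(A)/2 = cos(kπ/197); k=1 gives ρ_J = 0.999873.
√(1−ρ_J²) = |sin(π/197)| = 0.0159465
Then 2/(1+√(1−ρ_J²)) = 2/(1+0.0159465); ω* = 2/1.0159465 = 1.968608.
[ρ_SOR] ω* − 1 = 0.968608.

ρ_SOR = 0.968608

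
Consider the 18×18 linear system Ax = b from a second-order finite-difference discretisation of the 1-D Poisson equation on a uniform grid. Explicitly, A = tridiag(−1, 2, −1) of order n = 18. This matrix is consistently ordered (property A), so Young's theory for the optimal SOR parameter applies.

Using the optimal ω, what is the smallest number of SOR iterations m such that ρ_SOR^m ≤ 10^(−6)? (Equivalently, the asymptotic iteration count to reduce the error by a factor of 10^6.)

n=18: λ(B_J) = 1 − λ(A)/2 = cos(kπ/19); k=1 gives ρ_J = 0.9863613.
√(1−ρ_J²) = |sin(π/19)| = 0.1645946
So ω* = 2/1.1645946 = 1.7173358 (Young).
At ω = 1.7173358 every |λ(B_ω)| = ω−1, so ρ_SOR = 0.7173358.
m ≥ 6·ln10 / (−ln 0.7173358) = 41.587; smallest integer m = 42.

m = 42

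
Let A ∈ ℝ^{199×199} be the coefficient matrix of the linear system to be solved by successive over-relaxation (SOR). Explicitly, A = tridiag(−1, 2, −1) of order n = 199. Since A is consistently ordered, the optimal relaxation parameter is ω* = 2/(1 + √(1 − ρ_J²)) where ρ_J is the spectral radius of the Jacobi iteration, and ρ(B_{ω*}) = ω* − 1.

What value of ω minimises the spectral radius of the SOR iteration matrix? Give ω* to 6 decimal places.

ρ_J = max_k |cos(kπ/200)| = cos(π/200) = 0.999877
√(1−ρ_J²) = |sin(π/200)| = 0.0157073
ω* = 2/(1+0.0157073) = 1.969071
Hence ρ(B_{ω*}) = 1.969071 − 1 = 0.969071.

ω* = 1.969071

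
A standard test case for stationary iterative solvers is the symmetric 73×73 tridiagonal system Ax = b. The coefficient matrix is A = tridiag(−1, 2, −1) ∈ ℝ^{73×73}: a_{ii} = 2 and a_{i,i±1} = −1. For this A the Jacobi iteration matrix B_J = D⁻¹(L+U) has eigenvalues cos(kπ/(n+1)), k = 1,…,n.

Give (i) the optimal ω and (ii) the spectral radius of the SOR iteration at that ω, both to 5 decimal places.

ω* = 1.91857, ρ_SOR = 0.91857

spectrum of D⁻¹(L+U) = {cos(kπ/74) : 1≤k≤73}; ρ_J = cos(π/74) = 0.99910.
√(1 − cos²(π/74)) = sin(π/74) ≈ 0.042441.
ω* = 2/(1 + 0.042441) = 2/1.042441 = 1.91857.
At ω = 1.91857 every |λ(B_ω)| = ω−1, so ρ_SOR = 0.91857.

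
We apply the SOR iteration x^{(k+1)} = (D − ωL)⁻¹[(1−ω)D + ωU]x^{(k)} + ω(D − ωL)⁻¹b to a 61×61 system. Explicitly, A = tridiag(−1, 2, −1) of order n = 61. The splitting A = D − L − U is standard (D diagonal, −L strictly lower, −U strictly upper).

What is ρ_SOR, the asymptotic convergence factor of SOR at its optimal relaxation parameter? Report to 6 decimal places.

ρ_SOR = 0.903585

½·tridiag(1,0,1) at n=61: λ_k = cos(kπ/62); max |λ| at k=1 ⇒ ρ_J = cos(π/62) ≈ 0.998717.
√(1 − cos²(π/62)) = sin(π/62) ≈ 0.0506492.
Young: ω* = 2/(1+√(1−ρ_J²)) = 2/(1+0.0506492) = 2/1.0506492 = 1.903585.
[ρ_SOR] ω* − 1 = 0.903585.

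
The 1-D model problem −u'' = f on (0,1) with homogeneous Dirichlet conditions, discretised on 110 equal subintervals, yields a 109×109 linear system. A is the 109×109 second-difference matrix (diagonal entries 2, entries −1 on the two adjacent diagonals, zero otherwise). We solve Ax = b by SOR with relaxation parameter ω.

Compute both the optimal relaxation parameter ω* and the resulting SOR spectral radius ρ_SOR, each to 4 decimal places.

ω* = 1.9445, ρ_SOR = 0.9445

spectrum of D⁻¹(L+U) = {cos(kπ/110) : 1≤k≤109}; ρ_J = cos(π/110) = 0.9996.
√(1−ρ_J²) simplifies to sin(π/110) = 0.02856.
ω* = 2/(1+0.02856) = 1.9445
ρ_SOR = ω* − 1 ≈ 0.9445.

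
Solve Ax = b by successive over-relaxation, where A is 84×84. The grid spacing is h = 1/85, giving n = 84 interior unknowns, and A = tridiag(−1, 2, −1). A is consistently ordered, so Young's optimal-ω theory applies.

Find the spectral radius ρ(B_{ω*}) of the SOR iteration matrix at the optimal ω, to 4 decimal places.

ρ_SOR = 0.9287

B_J for the 84×84 system has eigenvalues cos(kπ/85); ρ_J = cos(π/85) = 0.9993.
√(1−ρ_J²) = |sin(π/85)| = 0.03695
[ω*] 2 ÷ (1 + 0.03695) = 2 ÷ 1.03695 = 1.9287.
[ρ_SOR] ω* − 1 = 0.9287.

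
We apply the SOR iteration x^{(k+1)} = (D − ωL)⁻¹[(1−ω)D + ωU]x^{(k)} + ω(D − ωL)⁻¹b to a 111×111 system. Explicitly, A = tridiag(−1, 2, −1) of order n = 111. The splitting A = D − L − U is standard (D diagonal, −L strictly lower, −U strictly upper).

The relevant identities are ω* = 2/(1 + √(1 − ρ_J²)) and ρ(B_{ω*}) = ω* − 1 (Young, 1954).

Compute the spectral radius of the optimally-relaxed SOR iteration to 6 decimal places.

ρ_J = max_k |cos(kπ/112)| = cos(π/112) = 0.999607
√(1−ρ_J²) simplifies to sin(π/112) = 0.0280463.
Then 2/(1+√(1−ρ_J²)) = 2/(1+0.0280463); ω* = 2/1.0280463 = 1.945438.
ρ(B_{ω*}) = ω*−1 = 0.945438

ρ_SOR = 0.945438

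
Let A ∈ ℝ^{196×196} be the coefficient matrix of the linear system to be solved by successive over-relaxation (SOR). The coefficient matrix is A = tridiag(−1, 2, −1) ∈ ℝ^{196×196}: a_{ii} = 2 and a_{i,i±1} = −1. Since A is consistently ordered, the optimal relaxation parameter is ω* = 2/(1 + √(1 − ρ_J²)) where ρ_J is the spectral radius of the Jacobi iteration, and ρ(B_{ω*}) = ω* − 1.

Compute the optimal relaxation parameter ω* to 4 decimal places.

ω* = 1.9686

[ρ_J] n=196: ρ(B_J) = cos(π/(n+1)) = cos(π/197) = 0.9999.
1 − cos²(π/197) = sin²(π/197) ⇒ √(1−ρ_J²) = sin(π/197) = 0.01595.
So ω* = 2/1.01595 = 1.9686 (Young).
ρ_SOR = ω* − 1 = 1.9686 − 1 = 0.9686.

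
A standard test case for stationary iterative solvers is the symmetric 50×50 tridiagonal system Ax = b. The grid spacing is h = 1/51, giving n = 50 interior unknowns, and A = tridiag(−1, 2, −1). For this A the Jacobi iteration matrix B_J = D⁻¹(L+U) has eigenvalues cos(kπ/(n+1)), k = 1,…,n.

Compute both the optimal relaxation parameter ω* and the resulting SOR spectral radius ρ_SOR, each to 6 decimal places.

ρ_J = max_k |cos(kπ/51)| = cos(π/51) = 0.998103
1 − cos²(π/51) = sin²(π/51) ⇒ √(1−ρ_J²) = sin(π/51) = 0.0615609.
ω* = 2/(1 + 0.0615609) = 2/1.0615609 = 1.884018.
ρ_SOR = ω* − 1 ≈ 0.884018.

ω* = 1.884018, ρ_SOR = 0.884018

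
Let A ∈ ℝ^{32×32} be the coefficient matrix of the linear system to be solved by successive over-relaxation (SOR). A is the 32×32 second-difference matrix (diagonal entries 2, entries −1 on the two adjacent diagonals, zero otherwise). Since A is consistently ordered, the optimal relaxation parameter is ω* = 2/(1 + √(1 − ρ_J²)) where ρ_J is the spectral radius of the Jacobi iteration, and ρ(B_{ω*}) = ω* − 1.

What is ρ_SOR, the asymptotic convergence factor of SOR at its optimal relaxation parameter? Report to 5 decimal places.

ρ_SOR = 0.82639

B_J for the 32×32 system has eigenvalues cos(kπ/33); ρ_J = cos(π/33) = 0.99547.
√(1−ρ_J²) = |sin(π/33)| = 0.095056
Then 2/(1+√(1−ρ_J²)) = 2/(1+0.095056); ω* = 2/1.095056 = 1.82639.
[ρ_SOR] ω* − 1 = 0.82639.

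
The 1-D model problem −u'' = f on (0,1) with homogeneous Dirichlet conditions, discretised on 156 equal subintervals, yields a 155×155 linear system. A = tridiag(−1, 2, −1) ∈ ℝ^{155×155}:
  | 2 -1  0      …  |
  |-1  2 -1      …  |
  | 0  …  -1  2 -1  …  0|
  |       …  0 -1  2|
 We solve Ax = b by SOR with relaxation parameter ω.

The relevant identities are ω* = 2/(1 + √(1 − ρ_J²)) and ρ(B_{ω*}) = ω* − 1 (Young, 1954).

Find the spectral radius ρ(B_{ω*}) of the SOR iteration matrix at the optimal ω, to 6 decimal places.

ρ_SOR = 0.960521

½·tridiag(1,0,1) at n=155: λ_k = cos(kπ/156); max |λ| at k=1 ⇒ ρ_J = cos(π/156) ≈ 0.999797.
√(1 − cos²(π/156)) = sin(π/156) ≈ 0.0201371.
Then 2/(1+√(1−ρ_J²)) = 2/(1+0.0201371); ω* = 2/1.0201371 = 1.960521.
At ω = 1.960521 every |λ(B_ω)| = ω−1, so ρ_SOR = 0.960521.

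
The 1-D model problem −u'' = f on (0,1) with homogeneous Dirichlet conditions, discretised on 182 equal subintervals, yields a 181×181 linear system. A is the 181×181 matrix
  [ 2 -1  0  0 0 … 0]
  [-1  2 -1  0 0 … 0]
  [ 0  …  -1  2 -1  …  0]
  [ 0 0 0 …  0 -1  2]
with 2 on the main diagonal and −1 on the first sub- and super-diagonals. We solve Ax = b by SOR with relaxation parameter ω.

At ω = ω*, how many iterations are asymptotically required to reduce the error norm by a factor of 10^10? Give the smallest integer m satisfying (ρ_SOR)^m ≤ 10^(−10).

spectrum of D⁻¹(L+U) = {cos(kπ/182) : 1≤k≤181}; ρ_J = cos(π/182) = 0.9998510.
root = sin(π/182) = 0.0172606  (since 1−cos² = sin²).
Then 2/(1+√(1−ρ_J²)) = 2/(1+0.0172606); ω* = 2/1.0172606 = 1.9660645.
ρ_SOR = ω* − 1 ≈ 0.9660645.
ρ_SOR^m ≤ 10^(−10) ⇔ m ≥ 10·ln10/(−ln 0.9660645) = 23.0259/0.0345247 = 666.940; m = ⌈666.940⌉ = 667.

m = 667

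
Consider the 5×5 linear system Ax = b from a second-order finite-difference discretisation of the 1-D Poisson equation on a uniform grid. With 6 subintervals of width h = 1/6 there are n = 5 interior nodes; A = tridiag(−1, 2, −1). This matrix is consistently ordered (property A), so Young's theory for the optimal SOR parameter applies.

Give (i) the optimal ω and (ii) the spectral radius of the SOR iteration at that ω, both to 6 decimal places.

ω* = 1.333333, ρ_SOR = 0.333333

[ρ_J] n=5: ρ(B_J) = cos(π/(n+1)) = cos(π/6) = 0.866025.
√(1−ρ_J²) simplifies to sin(π/6) = 0.5000000.
Then 2/(1+√(1−ρ_J²)) = 2/(1+0.5000000); ω* = 2/1.5000000 = 1.333333.
[ρ_SOR] ω* − 1 = 0.333333.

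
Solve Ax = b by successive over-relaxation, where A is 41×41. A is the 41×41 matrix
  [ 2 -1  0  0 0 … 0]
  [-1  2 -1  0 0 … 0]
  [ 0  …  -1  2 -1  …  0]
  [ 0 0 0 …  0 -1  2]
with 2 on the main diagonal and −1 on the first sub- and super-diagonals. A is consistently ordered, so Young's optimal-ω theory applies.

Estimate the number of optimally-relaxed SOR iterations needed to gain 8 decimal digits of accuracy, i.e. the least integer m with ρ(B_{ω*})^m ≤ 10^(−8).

m = 124

spectrum of D⁻¹(L+U) = {cos(kπ/42) : 1≤k≤41}; ρ_J = cos(π/42) = 0.9972038.
√(1 − cos²(π/42)) = sin(π/42) ≈ 0.0747301.
[ω*] 2 ÷ (1 + 0.0747301) = 2 ÷ 1.0747301 = 1.8609323.
Hence ρ(B_{ω*}) = 1.8609323 − 1 = 0.8609323.
ρ_SOR^m ≤ 10^(−8) ⇔ m ≥ 8·ln10/(−ln 0.8609323) = 18.4207/0.149739 = 123.019; m = ⌈123.019⌉ = 124.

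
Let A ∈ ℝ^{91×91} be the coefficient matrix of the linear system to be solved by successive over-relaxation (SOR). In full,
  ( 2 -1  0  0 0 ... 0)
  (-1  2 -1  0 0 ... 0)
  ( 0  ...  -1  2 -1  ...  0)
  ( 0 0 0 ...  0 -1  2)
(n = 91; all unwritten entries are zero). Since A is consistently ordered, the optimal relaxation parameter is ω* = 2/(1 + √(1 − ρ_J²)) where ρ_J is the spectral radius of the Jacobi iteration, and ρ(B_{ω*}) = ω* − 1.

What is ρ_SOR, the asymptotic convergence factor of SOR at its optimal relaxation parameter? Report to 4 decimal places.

ρ_SOR = 0.9340

n=91: λ(B_J) = 1 − λ(A)/2 = cos(kπ/92); k=1 gives ρ_J = 0.9994.
root = sin(π/92) = 0.03414  (since 1−cos² = sin²).
ω* = 2/(1 + 0.03414) = 2/1.03414 = 1.9340.
ρ_SOR = ω* − 1 = 1.9340 − 1 = 0.9340.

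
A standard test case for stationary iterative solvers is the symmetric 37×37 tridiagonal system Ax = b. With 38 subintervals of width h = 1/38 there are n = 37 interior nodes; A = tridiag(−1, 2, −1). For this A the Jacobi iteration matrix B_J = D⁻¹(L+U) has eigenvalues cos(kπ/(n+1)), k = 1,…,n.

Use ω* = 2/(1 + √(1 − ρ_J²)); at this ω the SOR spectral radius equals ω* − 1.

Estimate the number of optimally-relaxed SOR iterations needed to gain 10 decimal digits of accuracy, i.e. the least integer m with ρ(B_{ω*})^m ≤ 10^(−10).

[ρ_J] n=37: ρ(B_J) = cos(π/(n+1)) = cos(π/38) = 0.9965845.
√(1 − cos²(π/38)) = sin(π/38) ≈ 0.0825793.
[ω*] 2 ÷ (1 + 0.0825793) = 2 ÷ 1.0825793 = 1.8474397.
Hence ρ(B_{ω*}) = 1.8474397 − 1 = 0.8474397.
10·ln10 = 23.0259; −ln(0.8474397) = 0.165536; m = ⌈23.0259/0.165536⌉ = ⌈139.099⌉ = 140.

m = 140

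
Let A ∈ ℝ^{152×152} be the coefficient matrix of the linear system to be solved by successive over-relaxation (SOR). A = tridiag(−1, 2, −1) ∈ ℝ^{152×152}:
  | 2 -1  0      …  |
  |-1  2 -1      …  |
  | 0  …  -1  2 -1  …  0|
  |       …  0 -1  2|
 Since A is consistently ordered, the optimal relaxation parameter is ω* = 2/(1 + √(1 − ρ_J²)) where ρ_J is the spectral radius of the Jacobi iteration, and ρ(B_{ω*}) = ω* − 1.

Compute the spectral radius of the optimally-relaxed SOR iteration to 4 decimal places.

ρ_SOR = 0.9598

ρ_J = max_k |cos(kπ/153)| = cos(π/153) = 0.9998
√(1−ρ_J²) = |sin(π/153)| = 0.02053
ω* = 2/(1+0.02053) = 1.9598
At ω = 1.9598 every |λ(B_ω)| = ω−1, so ρ_SOR = 0.9598.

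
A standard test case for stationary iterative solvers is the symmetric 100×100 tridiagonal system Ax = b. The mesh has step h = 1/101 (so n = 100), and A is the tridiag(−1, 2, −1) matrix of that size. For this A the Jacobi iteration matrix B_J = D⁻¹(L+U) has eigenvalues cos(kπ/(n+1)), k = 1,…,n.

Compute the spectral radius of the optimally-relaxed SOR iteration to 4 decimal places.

n=100: λ(B_J) = 1 − λ(A)/2 = cos(kπ/101); k=1 gives ρ_J = 0.9995.
√(1−ρ_J²) simplifies to sin(π/101) = 0.03110.
Then 2/(1+√(1−ρ_J²)) = 2/(1+0.03110); ω* = 2/1.03110 = 1.9397.
Hence ρ(B_{ω*}) = 1.9397 − 1 = 0.9397.

ρ_SOR = 0.9397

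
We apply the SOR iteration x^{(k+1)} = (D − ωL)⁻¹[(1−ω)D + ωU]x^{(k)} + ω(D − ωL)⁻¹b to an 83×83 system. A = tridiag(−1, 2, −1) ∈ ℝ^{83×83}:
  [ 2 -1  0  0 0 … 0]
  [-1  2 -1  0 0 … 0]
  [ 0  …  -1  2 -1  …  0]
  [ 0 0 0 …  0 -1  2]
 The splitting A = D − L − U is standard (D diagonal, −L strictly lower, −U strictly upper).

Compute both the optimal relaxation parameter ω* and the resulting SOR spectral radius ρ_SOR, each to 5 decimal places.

B_J for the 83×83 system has eigenvalues cos(kπ/84); ρ_J = cos(π/84) = 0.99930.
1 − cos²(π/84) = sin²(π/84) ⇒ √(1−ρ_J²) = sin(π/84) = 0.037391.
So ω* = 2/1.037391 = 1.92791 (Young).
Hence ρ(B_{ω*}) = 1.92791 − 1 = 0.92791.

ω* = 1.92791, ρ_SOR = 0.92791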